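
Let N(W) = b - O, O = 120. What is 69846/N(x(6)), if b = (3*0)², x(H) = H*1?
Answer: -11641/20 ≈ -582.05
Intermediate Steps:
x(H) = H
b = 0 (b = 0² = 0)
N(W) = -120 (N(W) = 0 - 1*120 = 0 - 120 = -120)
69846/N(x(6)) = 69846/(-120) = 69846*(-1/120) = -11641/20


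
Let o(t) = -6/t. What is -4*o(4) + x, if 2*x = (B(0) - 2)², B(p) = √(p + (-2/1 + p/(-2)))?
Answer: 7 - 2*I*√2 ≈ 7.0 - 2.8284*I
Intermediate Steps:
B(p) = √(-2 + p/2) (B(p) = √(p + (-2*1 + p*(-½))) = √(p + (-2 - p/2)) = √(-2 + p/2))
x = (-2 + I*√2)²/2 (x = (√(-8 + 2*0)/2 - 2)²/2 = (√(-8 + 0)/2 - 2)²/2 = (√(-8)/2 - 2)²/2 = ((2*I*√2)/2 - 2)²/2 = (I*√2 - 2)²/2 = (-2 + I*√2)²/2 ≈ 1.0 - 2.8284*I)
o(t) = -6/t
-4*o(4) + x = -(-24)/4 + (1 - 2*I*√2) = -4*(-3/2) + (1 - 2*I*√2) = 6 + (1 - 2*I*√2) = 7 - 2*I*√2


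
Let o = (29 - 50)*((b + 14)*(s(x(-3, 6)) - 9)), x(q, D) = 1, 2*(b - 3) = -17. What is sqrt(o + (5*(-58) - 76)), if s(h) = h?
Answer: 3*sqrt(118) ≈ 32.588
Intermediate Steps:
b = -11/2 (b = 3 + (1/2)*(-17) = 3 - 17/2 = -11/2 ≈ -5.5000)
o = 1428 (o = (29 - 50)*((-11/2 + 14)*(1 - 9)) = -357*(-8)/2 = -21*(-68) = 1428)
sqrt(o + (5*(-58) - 76)) = sqrt(1428 + (5*(-58) - 76)) = sqrt(1428 + (-290 - 76)) = sqrt(1428 - 366) = sqrt(1062) = 3*sqrt(118)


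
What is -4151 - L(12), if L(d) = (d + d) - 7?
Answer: -4168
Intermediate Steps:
L(d) = -7 + 2*d (L(d) = 2*d - 7 = -7 + 2*d)
-4151 - L(12) = -4151 - (-7 + 2*12) = -4151 - (-7 + 24) = -4151 - 1*17 = -4151 - 17 = -4168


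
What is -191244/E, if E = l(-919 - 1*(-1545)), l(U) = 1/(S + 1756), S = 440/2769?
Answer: -309994029392/923 ≈ -3.3585e+8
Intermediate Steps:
S = 440/2769 (S = 440*(1/2769) = 440/2769 ≈ 0.15890)
l(U) = 2769/4862804 (l(U) = 1/(440/2769 + 1756) = 1/(4862804/2769) = 2769/4862804)
E = 2769/4862804 ≈ 0.00056942
-191244/E = -191244/2769/4862804 = -191244*4862804/2769 = -309994029392/923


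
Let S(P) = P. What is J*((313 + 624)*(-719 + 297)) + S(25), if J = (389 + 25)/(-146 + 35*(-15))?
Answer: 163718171/671 ≈ 2.4399e+5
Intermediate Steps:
J = -414/671 (J = 414/(-146 - 525) = 414/(-671) = 414*(-1/671) = -414/671 ≈ -0.61699)
J*((313 + 624)*(-719 + 297)) + S(25) = -414*(313 + 624)*(-719 + 297)/671 + 25 = -387918*(-422)/671 + 25 = -414/671*(-395414) + 25 = 163701396/671 + 25 = 163718171/671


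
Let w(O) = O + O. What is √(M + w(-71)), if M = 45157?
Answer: √45015 ≈ 212.17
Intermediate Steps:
w(O) = 2*O
√(M + w(-71)) = √(45157 + 2*(-71)) = √(45157 - 142) = √45015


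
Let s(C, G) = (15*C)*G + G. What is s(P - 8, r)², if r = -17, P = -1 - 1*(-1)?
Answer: 4092529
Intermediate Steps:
P = 0 (P = -1 + 1 = 0)
s(C, G) = G + 15*C*G (s(C, G) = 15*C*G + G = G + 15*C*G)
s(P - 8, r)² = (-17*(1 + 15*(0 - 8)))² = (-17*(1 + 15*(-8)))² = (-17*(1 - 120))² = (-17*(-119))² = 2023² = 4092529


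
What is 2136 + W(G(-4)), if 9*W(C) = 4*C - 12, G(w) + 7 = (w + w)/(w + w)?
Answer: 2132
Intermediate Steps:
G(w) = -6 (G(w) = -7 + (w + w)/(w + w) = -7 + (2*w)/((2*w)) = -7 + (2*w)*(1/(2*w)) = -7 + 1 = -6)
W(C) = -4/3 + 4*C/9 (W(C) = (4*C - 12)/9 = (-12 + 4*C)/9 = -4/3 + 4*C/9)
2136 + W(G(-4)) = 2136 + (-4/3 + (4/9)*(-6)) = 2136 + (-4/3 - 8/3) = 2136 - 4 = 2132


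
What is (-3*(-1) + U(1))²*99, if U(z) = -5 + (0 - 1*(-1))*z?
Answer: 99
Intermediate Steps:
U(z) = -5 + z (U(z) = -5 + (0 + 1)*z = -5 + 1*z = -5 + z)
(-3*(-1) + U(1))²*99 = (-3*(-1) + (-5 + 1))²*99 = (3 - 4)²*99 = (-1)²*99 = 1*99 = 99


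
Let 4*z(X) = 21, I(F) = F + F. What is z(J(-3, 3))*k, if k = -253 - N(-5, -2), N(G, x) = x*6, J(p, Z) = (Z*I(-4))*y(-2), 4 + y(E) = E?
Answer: -5061/4 ≈ -1265.3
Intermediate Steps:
y(E) = -4 + E
I(F) = 2*F
J(p, Z) = 48*Z (J(p, Z) = (Z*(2*(-4)))*(-4 - 2) = (Z*(-8))*(-6) = -8*Z*(-6) = 48*Z)
z(X) = 21/4 (z(X) = (1/4)*21 = 21/4)
N(G, x) = 6*x
k = -241 (k = -253 - 6*(-2) = -253 - 1*(-12) = -253 + 12 = -241)
z(J(-3, 3))*k = (21/4)*(-241) = -5061/4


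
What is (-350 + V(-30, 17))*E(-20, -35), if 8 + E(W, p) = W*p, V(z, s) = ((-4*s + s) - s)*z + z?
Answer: 1148720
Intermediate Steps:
V(z, s) = z - 4*s*z (V(z, s) = (-3*s - s)*z + z = (-4*s)*z + z = -4*s*z + z = z - 4*s*z)
E(W, p) = -8 + W*p
(-350 + V(-30, 17))*E(-20, -35) = (-350 - 30*(1 - 4*17))*(-8 - 20*(-35)) = (-350 - 30*(1 - 68))*(-8 + 700) = (-350 - 30*(-67))*692 = (-350 + 2010)*692 = 1660*692 = 1148720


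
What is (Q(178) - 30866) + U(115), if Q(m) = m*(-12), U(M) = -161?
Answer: -33163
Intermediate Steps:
Q(m) = -12*m
(Q(178) - 30866) + U(115) = (-12*178 - 30866) - 161 = (-2136 - 30866) - 161 = -33002 - 161 = -33163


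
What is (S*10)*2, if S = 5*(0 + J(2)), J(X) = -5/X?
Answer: -250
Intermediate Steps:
S = -25/2 (S = 5*(0 - 5/2) = 5*(-5/2) = -25/2 ≈ -12.500)
(S*10)*2 = -25/2*10*2 = -125*2 = -250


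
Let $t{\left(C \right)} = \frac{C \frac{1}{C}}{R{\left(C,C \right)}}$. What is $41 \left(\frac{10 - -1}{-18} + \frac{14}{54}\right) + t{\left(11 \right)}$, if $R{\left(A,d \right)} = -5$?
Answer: $- \frac{3949}{270} \approx -14.626$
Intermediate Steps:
$t{\left(C \right)} = - \frac{1}{5}$ ($t{\left(C \right)} = \frac{C \frac{1}{C}}{-5} = 1 \left(- \frac{1}{5}\right) = - \frac{1}{5}$)
$41 \left(\frac{10 - -1}{-18} + \frac{14}{54}\right) + t{\left(11 \right)} = 41 \left(\frac{10 - -1}{-18} + \frac{14}{54}\right) - \frac{1}{5} = 41 \left(\left(10 + 1\right) \left(- \frac{1}{18}\right) + 14 \cdot \frac{1}{54}\right) - \frac{1}{5} = 41 \left(11 \left(- \frac{1}{18}\right) + \frac{7}{27}\right) - \frac{1}{5} = 41 \left(- \frac{11}{18} + \frac{7}{27}\right) - \frac{1}{5} = 41 \left(- \frac{19}{54}\right) - \frac{1}{5} = - \frac{779}{54} - \frac{1}{5} = - \frac{3949}{270}$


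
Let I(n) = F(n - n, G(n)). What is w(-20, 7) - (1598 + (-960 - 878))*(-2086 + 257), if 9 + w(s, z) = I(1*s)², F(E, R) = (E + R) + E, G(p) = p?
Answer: -438569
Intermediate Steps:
F(E, R) = R + 2*E
I(n) = n (I(n) = n + 2*(n - n) = n + 2*0 = n + 0 = n)
w(s, z) = -9 + s² (w(s, z) = -9 + (1*s)² = -9 + s²)
w(-20, 7) - (1598 + (-960 - 878))*(-2086 + 257) = (-9 + (-20)²) - (1598 + (-960 - 878))*(-2086 + 257) = (-9 + 400) - (1598 - 1838)*(-1829) = 391 - (-240)*(-1829) = 391 - 1*438960 = 391 - 438960 = -438569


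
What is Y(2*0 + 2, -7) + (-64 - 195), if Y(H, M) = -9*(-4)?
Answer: -223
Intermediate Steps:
Y(H, M) = 36
Y(2*0 + 2, -7) + (-64 - 195) = 36 + (-64 - 195) = 36 - 259 = -223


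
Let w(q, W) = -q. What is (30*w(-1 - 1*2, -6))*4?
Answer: 360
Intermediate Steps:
(30*w(-1 - 1*2, -6))*4 = (30*(-(-1 - 1*2)))*4 = (30*(-(-1 - 2)))*4 = (30*(-1*(-3)))*4 = (30*3)*4 = 90*4 = 360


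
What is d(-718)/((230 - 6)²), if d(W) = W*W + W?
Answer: 257403/25088 ≈ 10.260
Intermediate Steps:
d(W) = W + W² (d(W) = W² + W = W + W²)
d(-718)/((230 - 6)²) = (-718*(1 - 718))/((230 - 6)²) = (-718*(-717))/(224²) = 514806/50176 = 514806*(1/50176) = 257403/25088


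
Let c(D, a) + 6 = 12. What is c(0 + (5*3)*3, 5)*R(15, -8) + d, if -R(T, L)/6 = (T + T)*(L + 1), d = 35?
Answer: 7595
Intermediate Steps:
R(T, L) = -12*T*(1 + L) (R(T, L) = -6*(T + T)*(L + 1) = -6*2*T*(1 + L) = -12*T*(1 + L))
c(D, a) = 6 (c(D, a) = -6 + 12 = 6)
c(0 + (5*3)*3, 5)*R(15, -8) + d = 6*(-12*15*(1 - 8)) + 35 = 6*(-12*15*(-7)) + 35 = 6*1260 + 35 = 7560 + 35 = 7595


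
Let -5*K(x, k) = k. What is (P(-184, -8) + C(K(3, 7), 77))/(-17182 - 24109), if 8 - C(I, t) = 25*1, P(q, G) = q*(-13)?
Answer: -2375/41291 ≈ -0.057519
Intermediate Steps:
K(x, k) = -k/5
P(q, G) = -13*q
C(I, t) = -17 (C(I, t) = 8 - 25 = -17)
(P(-184, -8) + C(K(3, 7), 77))/(-17182 - 24109) = (-13*(-184) - 17)/(-17182 - 24109) = (2392 - 17)/(-41291) = 2375*(-1/41291) = -2375/41291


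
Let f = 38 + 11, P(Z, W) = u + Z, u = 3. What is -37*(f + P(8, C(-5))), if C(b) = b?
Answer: -2220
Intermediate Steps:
P(Z, W) = 3 + Z
f = 49
-37*(f + P(8, C(-5))) = -37*(49 + (3 + 8)) = -37*(49 + 11) = -37*60 = -2220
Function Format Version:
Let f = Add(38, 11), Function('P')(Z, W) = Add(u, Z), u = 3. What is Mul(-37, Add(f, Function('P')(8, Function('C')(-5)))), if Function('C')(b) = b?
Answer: -2220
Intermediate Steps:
Function('P')(Z, W) = Add(3, Z)
f = 49
Mul(-37, Add(f, Function('P')(8, Function('C')(-5)))) = Mul(-37, Add(49, Add(3, 8))) = Mul(-37, Add(49, 11)) = Mul(-37, 60) = -2220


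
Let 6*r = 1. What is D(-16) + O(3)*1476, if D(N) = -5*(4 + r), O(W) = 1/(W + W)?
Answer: 1351/6 ≈ 225.17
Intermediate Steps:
O(W) = 1/(2*W)
r = ⅙ (r = (⅙)*1 = ⅙ ≈ 0.16667)
D(N) = -125/6 (D(N) = -5*(4 + ⅙) = -5*25/6 = -125/6)
D(-16) + O(3)*1476 = -125/6 + ((½)/3)*1476 = -125/6 + ((½)*(⅓))*1476 = -125/6 + (⅙)*1476 = -125/6 + 246 = 1351/6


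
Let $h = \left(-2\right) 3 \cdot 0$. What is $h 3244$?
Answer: $0$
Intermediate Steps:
$h = 0$ ($h = \left(-6\right) 0 = 0$)
$h 3244 = 0 \cdot 3244 = 0$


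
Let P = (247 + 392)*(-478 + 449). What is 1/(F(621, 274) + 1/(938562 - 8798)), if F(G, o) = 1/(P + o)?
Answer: -16974701348/911507 ≈ -18623.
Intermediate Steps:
P = -18531 (P = 639*(-29) = -18531)
F(G, o) = 1/(-18531 + o)
1/(F(621, 274) + 1/(938562 - 8798)) = 1/(1/(-18531 + 274) + 1/(938562 - 8798)) = 1/(1/(-18257) + 1/929764) = 1/(-1/18257 + 1/929764) = 1/(-911507/16974701348) = -16974701348/911507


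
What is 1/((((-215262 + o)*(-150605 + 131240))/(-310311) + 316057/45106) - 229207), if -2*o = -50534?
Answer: -4665629322/1124681005923595 ≈ -4.1484e-6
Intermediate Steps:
o = 25267 (o = -½*(-50534) = 25267)
1/((((-215262 + o)*(-150605 + 131240))/(-310311) + 316057/45106) - 229207) = 1/((((-215262 + 25267)*(-150605 + 131240))/(-310311) + 316057/45106) - 229207) = 1/((-189995*(-19365)*(-1/310311) + 316057*(1/45106)) - 229207) = 1/((3679253175*(-1/310311) + 316057/45106) - 229207) = 1/((-1226417725/103437 + 316057/45106) - 229207) = 1/(-55286105915941/4665629322 - 229207) = 1/(-1124681005923595/4665629322) = -4665629322/1124681005923595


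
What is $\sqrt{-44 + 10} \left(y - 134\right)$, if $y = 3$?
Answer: $- 131 i \sqrt{34} \approx - 763.85 i$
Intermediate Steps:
$\sqrt{-44 + 10} \left(y - 134\right) = \sqrt{-44 + 10} \left(3 - 134\right) = \sqrt{-34} \left(-131\right) = i \sqrt{34} \left(-131\right) = - 131 i \sqrt{34}$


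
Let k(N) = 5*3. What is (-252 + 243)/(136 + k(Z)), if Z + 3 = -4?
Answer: -9/151 ≈ -0.059603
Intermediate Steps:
Z = -7 (Z = -3 - 4 = -7)
k(N) = 15
(-252 + 243)/(136 + k(Z)) = (-252 + 243)/(136 + 15) = -9/151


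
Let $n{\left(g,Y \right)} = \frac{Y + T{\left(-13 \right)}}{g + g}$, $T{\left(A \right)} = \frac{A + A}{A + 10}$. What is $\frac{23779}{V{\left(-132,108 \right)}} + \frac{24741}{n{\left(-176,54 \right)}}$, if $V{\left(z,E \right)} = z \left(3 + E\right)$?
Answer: $- \frac{95702472461}{688644} \approx -1.3897 \cdot 10^{5}$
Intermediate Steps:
$T{\left(A \right)} = \frac{2 A}{10 + A}$
$n{\left(g,Y \right)} = \frac{\frac{26}{3} + Y}{2 g}$ ($n{\left(g,Y \right)} = \frac{Y + 2 \left(-13\right) \frac{1}{10 - 13}}{g + g} = \frac{Y + 2 \left(-13\right) \frac{1}{-3}}{2 g} = \left(Y + 2 \left(-13\right) \left(- \frac{1}{3}\right)\right) \frac{1}{2 g} = \left(Y + \frac{26}{3}\right) \frac{1}{2 g} = \left(\frac{26}{3} + Y\right) \frac{1}{2 g} = \frac{\frac{26}{3} + Y}{2 g}$)
$\frac{23779}{V{\left(-132,108 \right)}} + \frac{24741}{n{\left(-176,54 \right)}} = \frac{23779}{\left(-132\right) \left(3 + 108\right)} + \frac{24741}{\frac{1}{6} \frac{1}{-176} \left(26 + 3 \cdot 54\right)} = \frac{23779}{\left(-132\right) 111} + \frac{24741}{\frac{1}{6} \left(- \frac{1}{176}\right) \left(26 + 162\right)} = \frac{23779}{-14652} + \frac{24741}{\frac{1}{6} \left(- \frac{1}{176}\right) 188} = 23779 \left(- \frac{1}{14652}\right) + \frac{24741}{- \frac{47}{264}} = - \frac{23779}{14652} + 24741 \left(- \frac{264}{47}\right) = - \frac{23779}{14652} - \frac{6531624}{47} = - \frac{95702472461}{688644}$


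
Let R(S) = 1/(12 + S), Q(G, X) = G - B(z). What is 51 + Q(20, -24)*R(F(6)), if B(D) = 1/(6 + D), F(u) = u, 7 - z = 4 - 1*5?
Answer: 1459/28 ≈ 52.107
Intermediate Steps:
z = 8 (z = 7 - (4 - 1*5) = 7 - (4 - 5) = 7 - 1*(-1) = 7 + 1 = 8)
Q(G, X) = -1/14 + G (Q(G, X) = G - 1/(6 + 8) = G - 1/14 = -1/14 + G)
51 + Q(20, -24)*R(F(6)) = 51 + (-1/14 + 20)/(12 + 6) = 51 + (279/14)/18 = 51 + (279/14)*(1/18) = 51 + 31/28 = 1459/28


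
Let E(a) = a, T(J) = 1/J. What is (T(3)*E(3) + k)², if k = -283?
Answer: 79524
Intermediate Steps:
(T(3)*E(3) + k)² = (3/3 - 283)² = ((⅓)*3 - 283)² = (1 - 283)² = (-282)² = 79524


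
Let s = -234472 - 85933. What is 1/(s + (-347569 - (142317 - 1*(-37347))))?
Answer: -1/847638 ≈ -1.1797e-6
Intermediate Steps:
s = -320405
1/(s + (-347569 - (142317 - 1*(-37347)))) = 1/(-320405 + (-347569 - (142317 - 1*(-37347)))) = 1/(-320405 + (-347569 - (142317 + 37347))) = 1/(-320405 + (-347569 - 1*179664)) = 1/(-320405 + (-347569 - 179664)) = 1/(-320405 - 527233) = 1/(-847638) = -1/847638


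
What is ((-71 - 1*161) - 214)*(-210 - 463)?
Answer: 300158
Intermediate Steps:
((-71 - 1*161) - 214)*(-210 - 463) = ((-71 - 161) - 214)*(-673) = (-232 - 214)*(-673) = -446*(-673) = 300158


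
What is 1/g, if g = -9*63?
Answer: -1/567 ≈ -0.0017637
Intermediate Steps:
g = -567
1/g = 1/(-567) = -1/567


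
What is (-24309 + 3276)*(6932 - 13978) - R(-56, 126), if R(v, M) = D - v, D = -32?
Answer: 148198494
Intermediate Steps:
R(v, M) = -32 - v
(-24309 + 3276)*(6932 - 13978) - R(-56, 126) = (-24309 + 3276)*(6932 - 13978) - (-32 - 1*(-56)) = -21033*(-7046) - (-32 + 56) = 148198518 - 1*24 = 148198518 - 24 = 148198494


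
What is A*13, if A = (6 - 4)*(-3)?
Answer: -78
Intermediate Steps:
A = -6 (A = 2*(-3) = -6)
A*13 = -6*13 = -78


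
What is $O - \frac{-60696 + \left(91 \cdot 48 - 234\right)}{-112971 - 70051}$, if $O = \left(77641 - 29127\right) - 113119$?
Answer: $- \frac{5912096436}{91511} \approx -64605.0$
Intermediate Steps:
$O = -64605$ ($O = 48514 - 113119 = -64605$)
$O - \frac{-60696 + \left(91 \cdot 48 - 234\right)}{-112971 - 70051} = -64605 - \frac{-60696 + \left(91 \cdot 48 - 234\right)}{-112971 - 70051} = -64605 - \frac{-60696 + \left(4368 - 234\right)}{-183022} = -64605 - \left(-60696 + 4134\right) \left(- \frac{1}{183022}\right) = -64605 - \left(-56562\right) \left(- \frac{1}{183022}\right) = -64605 - \frac{28281}{91511} = - \frac{5912096436}{91511}$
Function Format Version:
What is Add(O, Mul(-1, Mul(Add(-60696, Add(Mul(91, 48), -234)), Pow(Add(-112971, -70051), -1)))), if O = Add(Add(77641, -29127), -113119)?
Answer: Rational(-5912096436, 91511) ≈ -64605.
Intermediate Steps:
O = -64605 (O = Add(48514, -113119) = -64605)
Add(O, Mul(-1, Mul(Add(-60696, Add(Mul(91, 48), -234)), Pow(Add(-112971, -70051), -1)))) = Add(-64605, Mul(-1, Mul(Add(-60696, Add(Mul(91, 48), -234)), Pow(Add(-112971, -70051), -1)))) = Add(-64605, Mul(-1, Mul(Add(-60696, Add(4368, -234)), Pow(-183022, -1)))) = Add(-64605, Mul(-1, Mul(Add(-60696, 4134), Rational(-1, 183022)))) = Add(-64605, Mul(-1, Mul(-56562, Rational(-1, 183022)))) = Add(-64605, Mul(-1, Rational(28281, 91511))) = Add(-64605, Rational(-28281, 91511)) = Rational(-5912096436, 91511)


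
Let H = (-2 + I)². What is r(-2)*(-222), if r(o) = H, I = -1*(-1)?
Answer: -222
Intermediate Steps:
I = 1
H = 1 (H = (-2 + 1)² = (-1)² = 1)
r(o) = 1
r(-2)*(-222) = 1*(-222) = -222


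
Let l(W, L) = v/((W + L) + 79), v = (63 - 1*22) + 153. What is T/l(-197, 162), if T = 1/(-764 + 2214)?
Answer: 11/70325 ≈ 0.00015642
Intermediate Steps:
v = 194 (v = (63 - 22) + 153 = 41 + 153 = 194)
T = 1/1450 ≈ 0.00068966
l(W, L) = 194/(79 + L + W) (l(W, L) = 194/((W + L) + 79) = 194/((L + W) + 79) = 194/(79 + L + W))
T/l(-197, 162) = 1/(1450*((194/(79 + 162 - 197)))) = 1/(1450*((194/44))) = 1/(1450*((194*(1/44)))) = 1/(1450*(97/22)) = (1/1450)*(22/97) = 11/70325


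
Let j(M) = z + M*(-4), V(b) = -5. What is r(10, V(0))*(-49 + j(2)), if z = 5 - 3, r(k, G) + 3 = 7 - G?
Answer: -495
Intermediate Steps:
r(k, G) = 4 - G (r(k, G) = -3 + (7 - G) = 4 - G)
z = 2
j(M) = 2 - 4*M (j(M) = 2 + M*(-4) = 2 - 4*M)
r(10, V(0))*(-49 + j(2)) = (4 - 1*(-5))*(-49 + (2 - 4*2)) = (4 + 5)*(-49 + (2 - 8)) = 9*(-49 - 6) = 9*(-55) = -495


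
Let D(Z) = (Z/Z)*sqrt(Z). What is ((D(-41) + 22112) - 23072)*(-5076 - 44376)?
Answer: 47473920 - 49452*I*sqrt(41) ≈ 4.7474e+7 - 3.1665e+5*I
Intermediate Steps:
D(Z) = sqrt(Z) (D(Z) = 1*sqrt(Z) = sqrt(Z))
((D(-41) + 22112) - 23072)*(-5076 - 44376) = ((sqrt(-41) + 22112) - 23072)*(-5076 - 44376) = ((I*sqrt(41) + 22112) - 23072)*(-49452) = ((22112 + I*sqrt(41)) - 23072)*(-49452) = (-960 + I*sqrt(41))*(-49452) = 47473920 - 49452*I*sqrt(41)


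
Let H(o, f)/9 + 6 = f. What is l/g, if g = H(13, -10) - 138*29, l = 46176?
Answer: -7696/691 ≈ -11.137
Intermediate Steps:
H(o, f) = -54 + 9*f
g = -4146 (g = (-54 + 9*(-10)) - 138*29 = (-54 - 90) - 4002 = -144 - 4002 = -4146)
l/g = 46176/(-4146) = 46176*(-1/4146) = -7696/691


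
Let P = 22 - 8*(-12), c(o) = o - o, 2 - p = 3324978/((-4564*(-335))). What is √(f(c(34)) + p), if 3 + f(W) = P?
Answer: 3*√7456173288830/764470 ≈ 10.716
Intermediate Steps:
p = -133549/764470 (p = 2 - 3324978/((-4564*(-335))) = 2 - 3324978/1528940 = 2 - 1*1662489/764470 = 2 - 1662489/764470 = -133549/764470 ≈ -0.17469)
c(o) = 0
P = 118 (P = 22 + 96 = 118)
f(W) = 115 (f(W) = -3 + 118 = 115)
√(f(c(34)) + p) = √(115 - 133549/764470) = √(87780501/764470) = 3*√7456173288830/764470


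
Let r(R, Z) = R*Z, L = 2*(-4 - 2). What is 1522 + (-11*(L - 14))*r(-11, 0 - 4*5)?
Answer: 64442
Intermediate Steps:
L = -12 (L = 2*(-6) = -12)
1522 + (-11*(L - 14))*r(-11, 0 - 4*5) = 1522 + (-11*(-12 - 14))*(-11*(0 - 4*5)) = 1522 + (-11*(-26))*(-11*(0 - 20)) = 1522 + 286*(-11*(-20)) = 1522 + 286*220 = 1522 + 62920 = 64442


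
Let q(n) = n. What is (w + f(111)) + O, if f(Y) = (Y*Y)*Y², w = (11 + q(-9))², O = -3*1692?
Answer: 151801969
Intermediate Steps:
O = -5076
w = 4 (w = (11 - 9)² = 2² = 4)
f(Y) = Y⁴ (f(Y) = Y²*Y² = Y⁴)
(w + f(111)) + O = (4 + 111⁴) - 5076 = (4 + 151807041) - 5076 = 151807045 - 5076 = 151801969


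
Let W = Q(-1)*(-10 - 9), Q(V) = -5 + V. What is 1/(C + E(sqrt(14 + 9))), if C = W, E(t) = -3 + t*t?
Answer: 1/134 ≈ 0.0074627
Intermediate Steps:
E(t) = -3 + t**2
W = 114 (W = (-5 - 1)*(-10 - 9) = -6*(-19) = 114)
C = 114
1/(C + E(sqrt(14 + 9))) = 1/(114 + (-3 + (sqrt(14 + 9))**2)) = 1/(114 + (-3 + (sqrt(23))**2)) = 1/(114 + (-3 + 23)) = 1/(114 + 20) = 1/134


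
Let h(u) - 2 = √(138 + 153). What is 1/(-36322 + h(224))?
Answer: -36320/1319142109 - √291/1319142109 ≈ -2.7546e-5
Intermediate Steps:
h(u) = 2 + √291 (h(u) = 2 + √(138 + 153) = 2 + √291)
1/(-36322 + h(224)) = 1/(-36322 + (2 + √291)) = 1/(-36320 + √291)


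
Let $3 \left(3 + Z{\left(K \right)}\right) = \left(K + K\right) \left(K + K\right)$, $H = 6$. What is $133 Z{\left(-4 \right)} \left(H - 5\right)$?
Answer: $\frac{7315}{3} \approx 2438.3$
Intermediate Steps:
$Z{\left(K \right)} = -3 + \frac{4 K^{2}}{3}$ ($Z{\left(K \right)} = -3 + \frac{\left(K + K\right) \left(K + K\right)}{3} = -3 + \frac{2 K 2 K}{3} = -3 + \frac{4 K^{2}}{3}$)
$133 Z{\left(-4 \right)} \left(H - 5\right) = 133 \left(-3 + \frac{4 \left(-4\right)^{2}}{3}\right) \left(6 - 5\right) = 133 \left(-3 + \frac{4}{3} \cdot 16\right) 1 = 133 \left(-3 + \frac{64}{3}\right) 1 = 133 \cdot \frac{55}{3} \cdot 1 = 133 \cdot \frac{55}{3} = \frac{7315}{3}$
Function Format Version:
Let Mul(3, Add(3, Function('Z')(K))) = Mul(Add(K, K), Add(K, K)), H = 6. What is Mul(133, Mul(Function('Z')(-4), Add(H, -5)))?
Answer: Rational(7315, 3) ≈ 2438.3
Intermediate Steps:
Function('Z')(K) = Add(-3, Mul(Rational(4, 3), Pow(K, 2))) (Function('Z')(K) = Add(-3, Mul(Rational(1, 3), Mul(Add(K, K), Add(K, K)))) = Add(-3, Mul(Rational(1, 3), Mul(Mul(2, K), Mul(2, K)))) = Add(-3, Mul(Rational(1, 3), Mul(4, Pow(K, 2)))) = Add(-3, Mul(Rational(4, 3), Pow(K, 2))))
Mul(133, Mul(Function('Z')(-4), Add(H, -5))) = Mul(133, Mul(Add(-3, Mul(Rational(4, 3), Pow(-4, 2))), Add(6, -5))) = Mul(133, Mul(Add(-3, Mul(Rational(4, 3), 16)), 1)) = Mul(133, Mul(Add(-3, Rational(64, 3)), 1)) = Mul(133, Mul(Rational(55, 3), 1)) = Mul(133, Rational(55, 3)) = Rational(7315, 3)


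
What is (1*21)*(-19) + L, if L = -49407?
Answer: -49806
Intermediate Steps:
(1*21)*(-19) + L = (1*21)*(-19) - 49407 = 21*(-19) - 49407 = -399 - 49407 = -49806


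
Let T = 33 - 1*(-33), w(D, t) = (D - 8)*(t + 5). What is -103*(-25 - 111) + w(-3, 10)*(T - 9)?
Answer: 4603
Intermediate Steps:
w(D, t) = (-8 + D)*(5 + t)
T = 66 (T = 33 + 33 = 66)
-103*(-25 - 111) + w(-3, 10)*(T - 9) = -103*(-25 - 111) + (-40 - 8*10 + 5*(-3) - 3*10)*(66 - 9) = -103*(-136) + (-40 - 80 - 15 - 30)*57 = 14008 - 165*57 = 14008 - 9405 = 4603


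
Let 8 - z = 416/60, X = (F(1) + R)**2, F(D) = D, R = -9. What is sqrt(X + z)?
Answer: 4*sqrt(915)/15 ≈ 8.0664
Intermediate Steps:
X = 64 (X = (1 - 9)**2 = (-8)**2 = 64)
z = 16/15 (z = 8 - 416/60 = 8 - 1*104/15 = 8 - 104/15 = 16/15 ≈ 1.0667)
sqrt(X + z) = sqrt(64 + 16/15) = sqrt(976/15) = 4*sqrt(915)/15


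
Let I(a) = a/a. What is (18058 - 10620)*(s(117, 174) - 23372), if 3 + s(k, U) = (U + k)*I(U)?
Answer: -171698792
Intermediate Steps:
I(a) = 1
s(k, U) = -3 + U + k (s(k, U) = -3 + (U + k)*1 = -3 + (U + k) = -3 + U + k)
(18058 - 10620)*(s(117, 174) - 23372) = (18058 - 10620)*((-3 + 174 + 117) - 23372) = 7438*(288 - 23372) = 7438*(-23084) = -171698792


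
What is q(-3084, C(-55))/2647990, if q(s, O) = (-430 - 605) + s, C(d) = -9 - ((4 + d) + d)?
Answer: -4119/2647990 ≈ -0.0015555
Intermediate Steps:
C(d) = -13 - 2*d (C(d) = -9 - (4 + 2*d) = -9 + (-4 - 2*d) = -13 - 2*d)
q(s, O) = -1035 + s
q(-3084, C(-55))/2647990 = (-1035 - 3084)/2647990 = -4119*1/2647990 = -4119/2647990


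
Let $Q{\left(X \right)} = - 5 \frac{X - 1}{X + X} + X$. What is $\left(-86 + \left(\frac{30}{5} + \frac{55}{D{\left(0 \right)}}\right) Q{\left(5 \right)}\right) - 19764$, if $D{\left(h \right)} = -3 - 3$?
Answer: $- \frac{39719}{2} \approx -19860.0$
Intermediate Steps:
$Q{\left(X \right)} = X - \frac{5 \left(-1 + X\right)}{2 X}$ ($Q{\left(X \right)} = - 5 \frac{-1 + X}{2 X} + X = - \frac{5 \left(-1 + X\right)}{2 X} + X = X - \frac{5 \left(-1 + X\right)}{2 X}$)
$D{\left(h \right)} = -6$ ($D{\left(h \right)} = -3 - 3 = -6$)
$\left(-86 + \left(\frac{30}{5} + \frac{55}{D{\left(0 \right)}}\right) Q{\left(5 \right)}\right) - 19764 = \left(-86 + \left(\frac{30}{5} + \frac{55}{-6}\right) \left(- \frac{5}{2} + 5 + \frac{5}{2 \cdot 5}\right)\right) - 19764 = \left(-86 + \left(30 \cdot \frac{1}{5} + 55 \left(- \frac{1}{6}\right)\right) \left(- \frac{5}{2} + 5 + \frac{5}{2} \cdot \frac{1}{5}\right)\right) - 19764 = \left(-86 + \left(6 - \frac{55}{6}\right) \left(- \frac{5}{2} + 5 + \frac{1}{2}\right)\right) - 19764 = \left(-86 - \frac{19}{2}\right) - 19764 = - \frac{191}{2} - 19764 = - \frac{39719}{2}$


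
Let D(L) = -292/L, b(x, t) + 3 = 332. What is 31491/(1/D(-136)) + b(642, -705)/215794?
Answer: 124019134382/1834249 ≈ 67613.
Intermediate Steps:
b(x, t) = 329 (b(x, t) = -3 + 332 = 329)
31491/(1/D(-136)) + b(642, -705)/215794 = 31491/(1/(-292/(-136))) + 329/215794 = 31491/(1/(-292*(-1/136))) + 329*(1/215794) = 31491/(1/(73/34)) + 329/215794 = 31491/(34/73) + 329/215794 = 31491*(73/34) + 329/215794 = 2298843/34 + 329/215794 = 124019134382/1834249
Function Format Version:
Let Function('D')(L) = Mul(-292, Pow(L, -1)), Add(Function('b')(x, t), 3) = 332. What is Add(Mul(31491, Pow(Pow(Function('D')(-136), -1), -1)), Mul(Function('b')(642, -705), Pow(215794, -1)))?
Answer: Rational(124019134382, 1834249) ≈ 67613.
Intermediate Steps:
Function('b')(x, t) = 329 (Function('b')(x, t) = Add(-3, 332) = 329)
Add(Mul(31491, Pow(Pow(Function('D')(-136), -1), -1)), Mul(Function('b')(642, -705), Pow(215794, -1))) = Add(Mul(31491, Pow(Pow(Mul(-292, Pow(-136, -1)), -1), -1)), Mul(329, Pow(215794, -1))) = Add(Mul(31491, Pow(Pow(Mul(-292, Rational(-1, 136)), -1), -1)), Mul(329, Rational(1, 215794))) = Add(Mul(31491, Pow(Pow(Rational(73, 34), -1), -1)), Rational(329, 215794)) = Add(Mul(31491, Pow(Rational(34, 73), -1)), Rational(329, 215794)) = Add(Mul(31491, Rational(73, 34)), Rational(329, 215794)) = Add(Rational(2298843, 34), Rational(329, 215794)) = Rational(124019134382, 1834249)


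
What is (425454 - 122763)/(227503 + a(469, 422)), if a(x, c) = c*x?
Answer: 100897/141807 ≈ 0.71151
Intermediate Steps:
(425454 - 122763)/(227503 + a(469, 422)) = (425454 - 122763)/(227503 + 422*469) = 302691/(227503 + 197918) = 302691/425421 = 302691*(1/425421) = 100897/141807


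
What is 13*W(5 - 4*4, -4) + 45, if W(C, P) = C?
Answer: -98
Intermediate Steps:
13*W(5 - 4*4, -4) + 45 = 13*(5 - 4*4) + 45 = 13*(5 - 16) + 45 = 13*(-11) + 45 = -143 + 45 = -98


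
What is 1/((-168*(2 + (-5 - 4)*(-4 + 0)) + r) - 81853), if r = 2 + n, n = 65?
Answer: -1/88170 ≈ -1.1342e-5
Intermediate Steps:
r = 67 (r = 2 + 65 = 67)
1/((-168*(2 + (-5 - 4)*(-4 + 0)) + r) - 81853) = 1/((-168*(2 + (-5 - 4)*(-4 + 0)) + 67) - 81853) = 1/((-168*(2 - 9*(-4)) + 67) - 81853) = 1/((-168*(2 + 36) + 67) - 81853) = 1/((-168*38 + 67) - 81853) = 1/((-24*266 + 67) - 81853) = 1/((-6384 + 67) - 81853) = 1/(-6317 - 81853) = 1/(-88170) = -1/88170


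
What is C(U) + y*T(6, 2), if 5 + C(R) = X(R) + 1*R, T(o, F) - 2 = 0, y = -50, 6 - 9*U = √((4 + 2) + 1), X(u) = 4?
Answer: -301/3 - √7/9 ≈ -100.63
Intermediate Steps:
U = ⅔ - √7/9 (U = ⅔ - √((4 + 2) + 1)/9 = ⅔ - √(6 + 1)/9 = ⅔ - √7/9 ≈ 0.37269)
T(o, F) = 2 (T(o, F) = 2 + 0 = 2)
C(R) = -1 + R (C(R) = -5 + (4 + 1*R) = -5 + (4 + R) = -1 + R)
C(U) + y*T(6, 2) = (-1 + (⅔ - √7/9)) - 50*2 = (-⅓ - √7/9) - 100 = -301/3 - √7/9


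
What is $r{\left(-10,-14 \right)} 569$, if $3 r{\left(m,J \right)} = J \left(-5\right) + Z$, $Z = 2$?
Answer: $13656$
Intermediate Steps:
$r{\left(m,J \right)} = \frac{2}{3} - \frac{5 J}{3}$ ($r{\left(m,J \right)} = \frac{J \left(-5\right) + 2}{3} = \frac{- 5 J + 2}{3} = \frac{2 - 5 J}{3} = \frac{2}{3} - \frac{5 J}{3}$)
$r{\left(-10,-14 \right)} 569 = \left(\frac{2}{3} - - \frac{70}{3}\right) 569 = \left(\frac{2}{3} + \frac{70}{3}\right) 569 = 24 \cdot 569 = 13656$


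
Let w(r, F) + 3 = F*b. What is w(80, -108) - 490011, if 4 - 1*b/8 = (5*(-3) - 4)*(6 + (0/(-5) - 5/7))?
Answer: -4061682/7 ≈ -5.8024e+5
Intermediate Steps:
b = 5848/7 (b = 32 - 8*(5*(-3) - 4)*(6 + (0/(-5) - 5/7)) = 32 - 8*(-15 - 4)*(6 + (0*(-⅕) - 5*⅐)) = 32 - (-152)*(6 + (0 - 5/7)) = 32 - (-152)*(6 - 5/7) = 32 - (-152)*37/7 = 32 - 8*(-703/7) = 32 + 5624/7 = 5848/7 ≈ 835.43)
w(r, F) = -3 + 5848*F/7 (w(r, F) = -3 + F*(5848/7) = -3 + 5848*F/7)
w(80, -108) - 490011 = (-3 + (5848/7)*(-108)) - 490011 = (-3 - 631584/7) - 490011 = -631605/7 - 490011 = -4061682/7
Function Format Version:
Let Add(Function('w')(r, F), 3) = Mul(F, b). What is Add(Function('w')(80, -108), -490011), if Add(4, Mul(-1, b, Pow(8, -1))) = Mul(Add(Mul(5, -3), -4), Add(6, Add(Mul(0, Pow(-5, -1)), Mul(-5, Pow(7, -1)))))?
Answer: Rational(-4061682, 7) ≈ -5.8024e+5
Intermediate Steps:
b = Rational(5848, 7) (b = Add(32, Mul(-8, Mul(Add(Mul(5, -3), -4), Add(6, Add(Mul(0, Pow(-5, -1)), Mul(-5, Pow(7, -1))))))) = Add(32, Mul(-8, Mul(Add(-15, -4), Add(6, Add(Mul(0, Rational(-1, 5)), Mul(-5, Rational(1, 7))))))) = Add(32, Mul(-8, Mul(-19, Add(6, Add(0, Rational(-5, 7)))))) = Add(32, Mul(-8, Mul(-19, Add(6, Rational(-5, 7))))) = Add(32, Mul(-8, Mul(-19, Rational(37, 7)))) = Add(32, Mul(-8, Rational(-703, 7))) = Add(32, Rational(5624, 7)) = Rational(5848, 7) ≈ 835.43)
Function('w')(r, F) = Add(-3, Mul(Rational(5848, 7), F)) (Function('w')(r, F) = Add(-3, Mul(F, Rational(5848, 7))) = Add(-3, Mul(Rational(5848, 7), F)))
Add(Function('w')(80, -108), -490011) = Add(Add(-3, Mul(Rational(5848, 7), -108)), -490011) = Add(Add(-3, Rational(-631584, 7)), -490011) = Add(Rational(-631605, 7), -490011) = Rational(-4061682, 7)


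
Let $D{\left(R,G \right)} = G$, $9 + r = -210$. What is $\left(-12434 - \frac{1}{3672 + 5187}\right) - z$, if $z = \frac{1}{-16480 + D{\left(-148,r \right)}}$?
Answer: $- \frac{1839441715234}{147936441} \approx -12434.0$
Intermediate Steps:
$r = -219$ ($r = -9 - 210 = -219$)
$z = - \frac{1}{16699}$ ($z = \frac{1}{-16480 - 219} = \frac{1}{-16699} = - \frac{1}{16699} \approx -5.9884 \cdot 10^{-5}$)
$\left(-12434 - \frac{1}{3672 + 5187}\right) - z = \left(-12434 - \frac{1}{3672 + 5187}\right) - - \frac{1}{16699} = \left(-12434 - \frac{1}{8859}\right) + \frac{1}{16699} = - \frac{110152807}{8859} + \frac{1}{16699} = - \frac{1839441715234}{147936441}$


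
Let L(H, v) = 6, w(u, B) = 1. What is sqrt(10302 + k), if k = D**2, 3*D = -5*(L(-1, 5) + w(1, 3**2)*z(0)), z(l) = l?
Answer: sqrt(10402) ≈ 101.99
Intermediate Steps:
D = -10 (D = (-5*(6 + 1*0))/3 = (-5*(6 + 0))/3 = (-5*6)/3 = (1/3)*(-30) = -10)
k = 100 (k = (-10)**2 = 100)
sqrt(10302 + k) = sqrt(10302 + 100) = sqrt(10402)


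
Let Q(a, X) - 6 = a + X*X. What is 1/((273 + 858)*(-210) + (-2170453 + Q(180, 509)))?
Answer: -1/2148696 ≈ -4.6540e-7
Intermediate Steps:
Q(a, X) = 6 + a + X² (Q(a, X) = 6 + (a + X*X) = 6 + (a + X²) = 6 + a + X²)
1/((273 + 858)*(-210) + (-2170453 + Q(180, 509))) = 1/((273 + 858)*(-210) + (-2170453 + (6 + 180 + 509²))) = 1/(1131*(-210) + (-2170453 + (6 + 180 + 259081))) = 1/(-237510 + (-2170453 + 259267)) = 1/(-237510 - 1911186) = 1/(-2148696) = -1/2148696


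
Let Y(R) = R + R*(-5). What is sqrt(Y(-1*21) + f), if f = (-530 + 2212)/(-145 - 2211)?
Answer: sqrt(115574758)/1178 ≈ 9.1261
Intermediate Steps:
f = -841/1178 (f = 1682/(-2356) = 1682*(-1/2356) = -841/1178 ≈ -0.71392)
Y(R) = -4*R (Y(R) = R - 5*R = -4*R)
sqrt(Y(-1*21) + f) = sqrt(-(-4)*21 - 841/1178) = sqrt(-4*(-21) - 841/1178) = sqrt(84 - 841/1178) = sqrt(98111/1178) = sqrt(115574758)/1178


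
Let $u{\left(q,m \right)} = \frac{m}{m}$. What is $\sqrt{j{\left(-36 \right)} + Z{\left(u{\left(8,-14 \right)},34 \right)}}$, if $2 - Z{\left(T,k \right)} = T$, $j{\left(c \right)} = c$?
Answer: $i \sqrt{35} \approx 5.9161 i$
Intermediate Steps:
$u{\left(q,m \right)} = 1$
$Z{\left(T,k \right)} = 2 - T$
$\sqrt{j{\left(-36 \right)} + Z{\left(u{\left(8,-14 \right)},34 \right)}} = \sqrt{-36 + \left(2 - 1\right)} = \sqrt{-36 + 1} = \sqrt{-35} = i \sqrt{35}$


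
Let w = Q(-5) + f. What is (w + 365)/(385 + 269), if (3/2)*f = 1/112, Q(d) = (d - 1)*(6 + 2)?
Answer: 53257/109872 ≈ 0.48472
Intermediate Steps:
Q(d) = -8 + 8*d (Q(d) = (-1 + d)*8 = -8 + 8*d)
f = 1/168 (f = (2/3)/112 = (2/3)*(1/112) = 1/168 ≈ 0.0059524)
w = -8063/168 (w = (-8 + 8*(-5)) + 1/168 = (-8 - 40) + 1/168 = -48 + 1/168 = -8063/168 ≈ -47.994)
(w + 365)/(385 + 269) = (-8063/168 + 365)/(385 + 269) = (53257/168)/654 = (53257/168)*(1/654) = 53257/109872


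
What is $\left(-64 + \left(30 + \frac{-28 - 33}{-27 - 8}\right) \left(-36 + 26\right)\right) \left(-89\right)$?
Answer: $\frac{237630}{7} \approx 33947.0$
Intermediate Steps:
$\left(-64 + \left(30 + \frac{-28 - 33}{-27 - 8}\right) \left(-36 + 26\right)\right) \left(-89\right) = \left(-64 + \left(30 - \frac{61}{-35}\right) \left(-10\right)\right) \left(-89\right) = \left(-64 + \left(30 - - \frac{61}{35}\right) \left(-10\right)\right) \left(-89\right) = \left(-64 + \left(30 + \frac{61}{35}\right) \left(-10\right)\right) \left(-89\right) = \left(-64 + \frac{1111}{35} \left(-10\right)\right) \left(-89\right) = \left(-64 - \frac{2222}{7}\right) \left(-89\right) = \left(- \frac{2670}{7}\right) \left(-89\right) = \frac{237630}{7}$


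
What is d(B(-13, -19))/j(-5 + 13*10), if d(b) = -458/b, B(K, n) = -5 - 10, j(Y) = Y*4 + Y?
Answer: 458/9375 ≈ 0.048853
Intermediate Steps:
j(Y) = 5*Y (j(Y) = 4*Y + Y = 5*Y)
B(K, n) = -15
d(B(-13, -19))/j(-5 + 13*10) = (-458/(-15))/((5*(-5 + 13*10))) = (-458*(-1/15))/((5*(-5 + 130))) = 458/(15*((5*125))) = (458/15)/625 = (458/15)*(1/625) = 458/9375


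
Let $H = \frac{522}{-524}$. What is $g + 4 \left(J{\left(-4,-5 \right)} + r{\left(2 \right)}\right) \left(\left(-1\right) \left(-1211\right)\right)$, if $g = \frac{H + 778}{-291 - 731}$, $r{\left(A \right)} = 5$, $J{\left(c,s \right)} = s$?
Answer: $- \frac{203575}{267764} \approx -0.76028$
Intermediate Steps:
$H = - \frac{261}{262}$ ($H = 522 \left(- \frac{1}{524}\right) = - \frac{261}{262} \approx -0.99618$)
$g = - \frac{203575}{267764}$ ($g = \frac{- \frac{261}{262} + 778}{-291 - 731} = \frac{203575}{262 \left(-1022\right)} = \frac{203575}{262} \left(- \frac{1}{1022}\right) = - \frac{203575}{267764} \approx -0.76028$)
$g + 4 \left(J{\left(-4,-5 \right)} + r{\left(2 \right)}\right) \left(\left(-1\right) \left(-1211\right)\right) = - \frac{203575}{267764} + 4 \left(-5 + 5\right) \left(\left(-1\right) \left(-1211\right)\right) = - \frac{203575}{267764} + 4 \cdot 0 \cdot 1211 = - \frac{203575}{267764} + 0 \cdot 1211 = - \frac{203575}{267764} + 0 = - \frac{203575}{267764}$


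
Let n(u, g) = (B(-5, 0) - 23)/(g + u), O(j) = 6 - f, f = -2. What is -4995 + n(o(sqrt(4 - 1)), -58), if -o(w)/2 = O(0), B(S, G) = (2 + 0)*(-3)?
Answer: -369601/74 ≈ -4994.6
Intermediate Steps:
O(j) = 8 (O(j) = 6 - 1*(-2) = 6 + 2 = 8)
B(S, G) = -6 (B(S, G) = 2*(-3) = -6)
o(w) = -16 (o(w) = -2*8 = -16)
n(u, g) = -29/(g + u) (n(u, g) = (-6 - 23)/(g + u) = -29/(g + u))
-4995 + n(o(sqrt(4 - 1)), -58) = -4995 - 29/(-58 - 16) = -4995 - 29/(-74) = -4995 - 29*(-1/74) = -4995 + 29/74 = -369601/74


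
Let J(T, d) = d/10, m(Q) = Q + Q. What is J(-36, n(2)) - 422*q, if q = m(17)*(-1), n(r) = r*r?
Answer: 71742/5 ≈ 14348.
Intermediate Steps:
n(r) = r²
m(Q) = 2*Q
J(T, d) = d/10 (J(T, d) = d*(⅒) = d/10)
q = -34 (q = (2*17)*(-1) = 34*(-1) = -34)
J(-36, n(2)) - 422*q = (⅒)*2² - 422*(-34) = (⅒)*4 + 14348 = ⅖ + 14348 = 71742/5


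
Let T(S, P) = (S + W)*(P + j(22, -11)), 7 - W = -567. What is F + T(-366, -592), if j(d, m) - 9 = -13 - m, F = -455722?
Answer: -577402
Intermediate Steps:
W = 574 (W = 7 - 1*(-567) = 7 + 567 = 574)
j(d, m) = -4 - m (j(d, m) = 9 + (-13 - m) = -4 - m)
T(S, P) = (7 + P)*(574 + S) (T(S, P) = (S + 574)*(P + (-4 - 1*(-11))) = (574 + S)*(P + (-4 + 11)) = (574 + S)*(P + 7) = (574 + S)*(7 + P) = (7 + P)*(574 + S))
F + T(-366, -592) = -455722 + (4018 + 7*(-366) + 574*(-592) - 592*(-366)) = -455722 + (4018 - 2562 - 339808 + 216672) = -455722 - 121680 = -577402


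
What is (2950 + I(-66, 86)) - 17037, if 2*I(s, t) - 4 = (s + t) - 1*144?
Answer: -14147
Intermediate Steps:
I(s, t) = -70 + s/2 + t/2 (I(s, t) = 2 + ((s + t) - 1*144)/2 = 2 + ((s + t) - 144)/2 = 2 + (-144 + s + t)/2 = 2 + (-72 + s/2 + t/2) = -70 + s/2 + t/2)
(2950 + I(-66, 86)) - 17037 = (2950 + (-70 + (1/2)*(-66) + (1/2)*86)) - 17037 = (2950 + (-70 - 33 + 43)) - 17037 = (2950 - 60) - 17037 = 2890 - 17037 = -14147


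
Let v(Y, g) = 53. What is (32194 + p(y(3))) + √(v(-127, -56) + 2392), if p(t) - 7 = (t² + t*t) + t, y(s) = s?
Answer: 32222 + √2445 ≈ 32271.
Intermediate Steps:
p(t) = 7 + t + 2*t² (p(t) = 7 + ((t² + t*t) + t) = 7 + ((t² + t²) + t) = 7 + (2*t² + t) = 7 + (t + 2*t²) = 7 + t + 2*t²)
(32194 + p(y(3))) + √(v(-127, -56) + 2392) = (32194 + (7 + 3 + 2*3²)) + √(53 + 2392) = (32194 + (7 + 3 + 2*9)) + √2445 = (32194 + (7 + 3 + 18)) + √2445 = (32194 + 28) + √2445 = 32222 + √2445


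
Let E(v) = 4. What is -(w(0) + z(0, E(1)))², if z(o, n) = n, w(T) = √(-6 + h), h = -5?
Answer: -(4 + I*√11)² ≈ -5.0 - 26.533*I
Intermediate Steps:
w(T) = I*√11 (w(T) = √(-6 - 5) = √(-11) = I*√11)
-(w(0) + z(0, E(1)))² = -(I*√11 + 4)² = -(4 + I*√11)²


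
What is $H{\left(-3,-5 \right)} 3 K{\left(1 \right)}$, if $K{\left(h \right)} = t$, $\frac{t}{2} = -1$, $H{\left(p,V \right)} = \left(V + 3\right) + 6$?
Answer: $-24$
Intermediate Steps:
$H{\left(p,V \right)} = 9 + V$ ($H{\left(p,V \right)} = \left(3 + V\right) + 6 = 9 + V$)
$t = -2$ ($t = 2 \left(-1\right) = -2$)
$K{\left(h \right)} = -2$
$H{\left(-3,-5 \right)} 3 K{\left(1 \right)} = \left(9 - 5\right) 3 \left(-2\right) = 4 \cdot 3 \left(-2\right) = 12 \left(-2\right) = -24$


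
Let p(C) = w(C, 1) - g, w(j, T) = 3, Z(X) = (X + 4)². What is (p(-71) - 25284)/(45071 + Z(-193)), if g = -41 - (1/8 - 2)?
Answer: -201935/646336 ≈ -0.31243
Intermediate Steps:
Z(X) = (4 + X)²
g = -313/8 (g = -41 - (⅛ - 2) = -41 - 1*(-15/8) = -41 + 15/8 = -313/8 ≈ -39.125)
p(C) = 337/8 (p(C) = 3 - 1*(-313/8) = 3 + 313/8 = 337/8)
(p(-71) - 25284)/(45071 + Z(-193)) = (337/8 - 25284)/(45071 + (4 - 193)²) = -201935/(8*(45071 + (-189)²)) = -201935/(8*(45071 + 35721)) = -201935/8/80792 = -201935/8*1/80792 = -201935/646336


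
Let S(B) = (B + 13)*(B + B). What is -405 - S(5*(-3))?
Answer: -465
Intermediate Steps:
S(B) = 2*B*(13 + B) (S(B) = (13 + B)*(2*B) = 2*B*(13 + B))
-405 - S(5*(-3)) = -405 - 2*5*(-3)*(13 + 5*(-3)) = -405 - 2*(-15)*(13 - 15) = -405 - 2*(-15)*(-2) = -405 - 1*60 = -405 - 60 = -465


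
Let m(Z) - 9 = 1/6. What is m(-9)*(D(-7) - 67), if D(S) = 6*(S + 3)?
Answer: -5005/6 ≈ -834.17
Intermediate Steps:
m(Z) = 55/6 (m(Z) = 9 + 1/6 = 55/6)
D(S) = 18 + 6*S (D(S) = 6*(3 + S) = 18 + 6*S)
m(-9)*(D(-7) - 67) = 55*((18 + 6*(-7)) - 67)/6 = 55*((18 - 42) - 67)/6 = 55*(-24 - 67)/6 = (55/6)*(-91) = -5005/6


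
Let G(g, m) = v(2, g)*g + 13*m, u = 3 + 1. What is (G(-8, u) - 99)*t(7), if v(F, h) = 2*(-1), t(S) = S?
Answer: -217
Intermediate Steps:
u = 4
v(F, h) = -2
G(g, m) = -2*g + 13*m
(G(-8, u) - 99)*t(7) = ((-2*(-8) + 13*4) - 99)*7 = ((16 + 52) - 99)*7 = (68 - 99)*7 = -31*7 = -217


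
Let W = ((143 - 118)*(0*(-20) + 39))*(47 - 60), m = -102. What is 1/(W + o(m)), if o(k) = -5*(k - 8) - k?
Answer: -1/12023 ≈ -8.3174e-5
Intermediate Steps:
o(k) = 40 - 6*k (o(k) = -5*(-8 + k) - k = (40 - 5*k) - k = 40 - 6*k)
W = -12675 (W = (25*(0 + 39))*(-13) = (25*39)*(-13) = 975*(-13) = -12675)
1/(W + o(m)) = 1/(-12675 + (40 - 6*(-102))) = 1/(-12675 + (40 + 612)) = 1/(-12675 + 652) = 1/(-12023) = -1/12023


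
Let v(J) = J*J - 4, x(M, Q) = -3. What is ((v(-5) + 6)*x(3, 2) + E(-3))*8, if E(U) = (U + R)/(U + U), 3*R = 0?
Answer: -644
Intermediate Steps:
R = 0 (R = (⅓)*0 = 0)
v(J) = -4 + J² (v(J) = J² - 4 = -4 + J²)
E(U) = ½ (E(U) = (U + 0)/(U + U) = U/((2*U)) = U*(1/(2*U)) = ½)
((v(-5) + 6)*x(3, 2) + E(-3))*8 = (((-4 + (-5)²) + 6)*(-3) + ½)*8 = (((-4 + 25) + 6)*(-3) + ½)*8 = ((21 + 6)*(-3) + ½)*8 = (27*(-3) + ½)*8 = (-81 + ½)*8 = -161/2*8 = -644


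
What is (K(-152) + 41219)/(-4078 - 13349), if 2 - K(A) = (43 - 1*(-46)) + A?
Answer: -41284/17427 ≈ -2.3690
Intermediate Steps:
K(A) = -87 - A (K(A) = 2 - ((43 - 1*(-46)) + A) = 2 - ((43 + 46) + A) = 2 - (89 + A) = 2 + (-89 - A) = -87 - A)
(K(-152) + 41219)/(-4078 - 13349) = ((-87 - 1*(-152)) + 41219)/(-4078 - 13349) = ((-87 + 152) + 41219)/(-17427) = (65 + 41219)*(-1/17427) = 41284*(-1/17427) = -41284/17427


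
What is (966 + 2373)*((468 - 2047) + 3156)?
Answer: 5265603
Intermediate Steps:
(966 + 2373)*((468 - 2047) + 3156) = 3339*(-1579 + 3156) = 3339*1577 = 5265603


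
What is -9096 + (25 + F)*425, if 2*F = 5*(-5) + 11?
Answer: -1446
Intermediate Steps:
F = -7 (F = (5*(-5) + 11)/2 = (-25 + 11)/2 = (1/2)*(-14) = -7)
-9096 + (25 + F)*425 = -9096 + (25 - 7)*425 = -9096 + 18*425 = -9096 + 7650 = -1446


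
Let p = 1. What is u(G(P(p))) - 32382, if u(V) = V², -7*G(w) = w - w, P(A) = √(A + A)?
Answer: -32382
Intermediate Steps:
P(A) = √2*√A (P(A) = √(2*A) = √2*√A)
G(w) = 0 (G(w) = -(w - w)/7 = -⅐*0 = 0)
u(G(P(p))) - 32382 = 0² - 32382 = 0 - 32382 = -32382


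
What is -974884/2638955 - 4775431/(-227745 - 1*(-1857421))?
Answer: -14190892572189/4300641628580 ≈ -3.2997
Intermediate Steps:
-974884/2638955 - 4775431/(-227745 - 1*(-1857421)) = -974884*1/2638955 - 4775431/(-227745 + 1857421) = -974884/2638955 - 4775431/1629676 = -14190892572189/4300641628580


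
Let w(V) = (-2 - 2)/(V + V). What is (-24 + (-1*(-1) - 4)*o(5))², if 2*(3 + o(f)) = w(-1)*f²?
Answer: 8100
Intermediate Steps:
w(V) = -2/V (w(V) = -4*1/(2*V) = -2/V)
o(f) = -3 + f² (o(f) = -3 + ((-2/(-1))*f²)/2 = -3 + ((-2*(-1))*f²)/2 = -3 + (2*f²)/2 = -3 + f²)
(-24 + (-1*(-1) - 4)*o(5))² = (-24 + (-1*(-1) - 4)*(-3 + 5²))² = (-24 + (1 - 4)*(-3 + 25))² = (-24 - 3*22)² = (-24 - 66)² = (-90)² = 8100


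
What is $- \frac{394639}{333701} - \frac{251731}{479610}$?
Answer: $- \frac{273275697221}{160046336610} \approx -1.7075$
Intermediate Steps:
$- \frac{394639}{333701} - \frac{251731}{479610} = - \frac{273275697221}{160046336610}$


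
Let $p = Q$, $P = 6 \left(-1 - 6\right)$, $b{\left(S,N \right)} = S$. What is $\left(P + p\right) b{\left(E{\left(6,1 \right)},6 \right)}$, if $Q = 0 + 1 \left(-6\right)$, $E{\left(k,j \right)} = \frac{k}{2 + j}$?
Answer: $-96$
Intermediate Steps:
$Q = -6$ ($Q = 0 - 6 = -6$)
$P = -42$ ($P = 6 \left(-7\right) = -42$)
$p = -6$
$\left(P + p\right) b{\left(E{\left(6,1 \right)},6 \right)} = \left(-42 - 6\right) \frac{6}{2 + 1} = - 48 \cdot \frac{6}{3} = - 48 \cdot 6 \cdot \frac{1}{3} = \left(-48\right) 2 = -96$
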